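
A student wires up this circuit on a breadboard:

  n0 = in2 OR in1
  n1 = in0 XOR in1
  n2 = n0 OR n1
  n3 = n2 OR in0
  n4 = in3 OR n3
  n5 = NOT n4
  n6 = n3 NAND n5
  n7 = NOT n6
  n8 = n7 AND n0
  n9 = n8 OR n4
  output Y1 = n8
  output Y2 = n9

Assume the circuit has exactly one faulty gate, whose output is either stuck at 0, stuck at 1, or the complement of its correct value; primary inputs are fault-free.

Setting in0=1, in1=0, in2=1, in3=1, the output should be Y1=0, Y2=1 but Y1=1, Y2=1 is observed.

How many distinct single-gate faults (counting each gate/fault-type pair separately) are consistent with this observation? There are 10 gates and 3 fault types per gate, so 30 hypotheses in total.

10

Fault-free: n0=1, n1=1, n2=1, n3=1, n4=1, n5=0, n6=1, n7=0, n8=0, n9=1 → Y1=0, Y2=1. Observed Y1=1, Y2=1.
  n0: none of the 3 fault types match ✗
  n1: none of the 3 fault types match ✗
  n2: none of the 3 fault types match ✗
  n3: none of the 3 fault types match ✗
  n4: stuck-at-0, inverted output ✓; others ✗
  n5: stuck-at-1, inverted output ✓; others ✗
  n6: stuck-at-0, inverted output ✓; others ✗
  n7: stuck-at-1, inverted output ✓; others ✗
  n8: stuck-at-1, inverted output ✓; others ✗
  n9: none of the 3 fault types match ✗
Consistent faults: {n4 stuck-at-0, n4 inverted output, n5 stuck-at-1, n5 inverted output, n6 stuck-at-0, n6 inverted output, n7 stuck-at-1, n7 inverted output, n8 stuck-at-1, n8 inverted output} — 10 in all.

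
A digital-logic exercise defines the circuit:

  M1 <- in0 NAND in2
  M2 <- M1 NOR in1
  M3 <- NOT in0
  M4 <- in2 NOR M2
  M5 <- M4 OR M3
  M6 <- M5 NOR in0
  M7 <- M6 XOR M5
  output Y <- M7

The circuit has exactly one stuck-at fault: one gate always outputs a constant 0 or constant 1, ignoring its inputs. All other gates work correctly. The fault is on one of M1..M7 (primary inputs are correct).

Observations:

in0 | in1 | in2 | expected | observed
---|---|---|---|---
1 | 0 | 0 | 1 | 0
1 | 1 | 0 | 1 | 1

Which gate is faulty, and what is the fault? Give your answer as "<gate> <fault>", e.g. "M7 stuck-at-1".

M1 stuck-at-0

Fault-free values for test 1 (in0=1, in1=0, in2=0): M1=1, M2=0, M3=0, M4=1, M5=1, M6=0, M7=1, giving Y=1. Observed 0.
Test 1: faults giving observed 0 are {M1 stuck-at-0, M2 stuck-at-1, M4 stuck-at-0, M5 stuck-at-0, M6 stuck-at-1, M7 stuck-at-0}.
Test 2 (in0=1, in1=1, in2=0): fault-free M1=1, M2=0, M3=0, M4=1, M5=1, M6=0, M7=1 → 1; observed 1. Eliminates M2 stuck-at-1, M4 stuck-at-0, M5 stuck-at-0, M6 stuck-at-1, M7 stuck-at-0.
Only M1 stuck-at-0 is consistent with every test.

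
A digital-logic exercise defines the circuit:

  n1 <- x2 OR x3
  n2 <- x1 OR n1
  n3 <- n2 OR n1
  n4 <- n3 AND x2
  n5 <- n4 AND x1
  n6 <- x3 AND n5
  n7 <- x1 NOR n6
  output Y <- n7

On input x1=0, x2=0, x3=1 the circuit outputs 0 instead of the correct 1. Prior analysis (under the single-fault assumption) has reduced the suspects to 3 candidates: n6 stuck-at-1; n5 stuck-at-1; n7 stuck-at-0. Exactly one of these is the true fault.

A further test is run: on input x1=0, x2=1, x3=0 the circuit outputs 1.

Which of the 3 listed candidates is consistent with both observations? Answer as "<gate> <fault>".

n5 stuck-at-1

Evaluate each candidate on input x1=0, x2=1, x3=0:
  n6 stuck-at-1: n1=1, n2=1, n3=1, n4=1, n5=0, n6=1 [stuck-at-1], n7=0 → 0 — eliminated
  n5 stuck-at-1: n1=1, n2=1, n3=1, n4=1, n5=1 [stuck-at-1], n6=0, n7=1 → 1 — matches
  n7 stuck-at-0: n1=1, n2=1, n3=1, n4=1, n5=0, n6=0, n7=0 [stuck-at-0] → 0 — eliminated
Only n5 stuck-at-1 reproduces the observed 1.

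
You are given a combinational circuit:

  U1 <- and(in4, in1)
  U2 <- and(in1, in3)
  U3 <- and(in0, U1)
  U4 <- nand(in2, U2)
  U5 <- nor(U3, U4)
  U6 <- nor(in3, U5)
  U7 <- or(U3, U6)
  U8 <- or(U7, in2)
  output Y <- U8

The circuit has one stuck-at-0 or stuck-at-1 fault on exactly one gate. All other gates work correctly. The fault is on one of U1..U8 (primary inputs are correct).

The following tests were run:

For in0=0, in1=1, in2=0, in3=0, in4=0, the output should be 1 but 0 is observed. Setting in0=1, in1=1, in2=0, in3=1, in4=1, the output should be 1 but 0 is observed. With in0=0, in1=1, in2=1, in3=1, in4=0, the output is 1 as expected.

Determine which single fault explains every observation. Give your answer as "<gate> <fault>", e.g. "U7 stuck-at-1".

U7 stuck-at-0

Fault-free values for test 1 (in0=0, in1=1, in2=0, in3=0, in4=0): U1=0, U2=0, U3=0, U4=1, U5=0, U6=1, U7=1, U8=1, giving Y=1. Observed 0.
Test 1: faults giving observed 0 are {U4 stuck-at-0, U5 stuck-at-1, U6 stuck-at-0, U7 stuck-at-0, U8 stuck-at-0}.
Test 2 (in0=1, in1=1, in2=0, in3=1, in4=1): fault-free U1=1, U2=1, U3=1, U4=1, U5=0, U6=0, U7=1, U8=1 → 1; observed 0. Eliminates U4 stuck-at-0, U5 stuck-at-1, U6 stuck-at-0.
Test 3 (in0=0, in1=1, in2=1, in3=1, in4=0): fault-free U1=0, U2=1, U3=0, U4=0, U5=1, U6=0, U7=0, U8=1 → 1; observed 1. Eliminates U8 stuck-at-0.
Only U7 stuck-at-0 is consistent with every test.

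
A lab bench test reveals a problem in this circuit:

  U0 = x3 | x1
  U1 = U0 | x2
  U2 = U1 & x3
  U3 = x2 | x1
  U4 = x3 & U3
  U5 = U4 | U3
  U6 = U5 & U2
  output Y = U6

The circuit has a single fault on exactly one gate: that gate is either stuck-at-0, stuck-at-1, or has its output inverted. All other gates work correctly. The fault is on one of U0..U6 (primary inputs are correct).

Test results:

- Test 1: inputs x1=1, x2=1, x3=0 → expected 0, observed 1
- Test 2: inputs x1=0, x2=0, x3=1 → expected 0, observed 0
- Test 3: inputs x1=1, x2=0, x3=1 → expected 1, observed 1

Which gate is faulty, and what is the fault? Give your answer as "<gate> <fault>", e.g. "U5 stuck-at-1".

Fault-free values for test 1 (x1=1, x2=1, x3=0): U0=1, U1=1, U2=0, U3=1, U4=0, U5=1, U6=0, giving Y=0. Observed 1.
Test 1: faults giving observed 1 are {U2 stuck-at-1, U2 inverted output, U6 stuck-at-1, U6 inverted output}.
Test 2 (x1=0, x2=0, x3=1): fault-free U0=1, U1=1, U2=1, U3=0, U4=0, U5=0, U6=0 → 0; observed 0. Eliminates U6 stuck-at-1, U6 inverted output.
Test 3 (x1=1, x2=0, x3=1): fault-free U0=1, U1=1, U2=1, U3=1, U4=1, U5=1, U6=1 → 1; observed 1. Eliminates U2 inverted output.
Only U2 stuck-at-1 is consistent with every test.

U2 stuck-at-1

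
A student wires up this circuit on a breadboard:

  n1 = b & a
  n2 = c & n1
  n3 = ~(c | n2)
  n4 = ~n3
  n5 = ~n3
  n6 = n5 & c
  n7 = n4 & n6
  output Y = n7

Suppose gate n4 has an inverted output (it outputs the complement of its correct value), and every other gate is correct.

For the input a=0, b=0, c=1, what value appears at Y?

0

Propagate with n4 forced: n1=0, n2=0, n3=0, n4=0 [inverted output], n5=1, n6=1, n7=0.
So Y = 0. (Without the fault it would be 1.)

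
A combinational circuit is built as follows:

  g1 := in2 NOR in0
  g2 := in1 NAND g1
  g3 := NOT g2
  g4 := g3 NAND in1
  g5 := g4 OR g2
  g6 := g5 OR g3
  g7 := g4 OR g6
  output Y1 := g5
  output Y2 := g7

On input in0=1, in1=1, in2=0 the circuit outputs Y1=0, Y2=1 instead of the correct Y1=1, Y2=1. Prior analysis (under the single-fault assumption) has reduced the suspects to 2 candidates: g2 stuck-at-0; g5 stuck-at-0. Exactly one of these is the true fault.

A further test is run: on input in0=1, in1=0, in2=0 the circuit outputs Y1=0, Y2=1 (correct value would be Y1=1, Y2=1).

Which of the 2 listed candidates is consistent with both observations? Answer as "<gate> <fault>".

Evaluate each candidate on input in0=1, in1=0, in2=0:
  g2 stuck-at-0: g1=0, g2=0 [stuck-at-0], g3=1, g4=1, g5=1, g6=1, g7=1 → Y1=1, Y2=1 — eliminated
  g5 stuck-at-0: g1=0, g2=1, g3=0, g4=1, g5=0 [stuck-at-0], g6=0, g7=1 → Y1=0, Y2=1 — matches
Only g5 stuck-at-0 reproduces the observed Y1=0, Y2=1.

g5 stuck-at-0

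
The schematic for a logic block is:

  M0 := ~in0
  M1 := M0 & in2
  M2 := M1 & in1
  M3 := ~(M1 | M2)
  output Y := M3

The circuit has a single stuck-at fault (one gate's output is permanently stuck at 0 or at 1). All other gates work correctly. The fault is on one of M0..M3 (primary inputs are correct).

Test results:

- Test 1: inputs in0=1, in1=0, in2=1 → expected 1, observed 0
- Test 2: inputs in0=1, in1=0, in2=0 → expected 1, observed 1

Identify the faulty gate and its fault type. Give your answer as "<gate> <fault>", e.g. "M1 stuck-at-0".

M0 stuck-at-1

Fault-free values for test 1 (in0=1, in1=0, in2=1): M0=0, M1=0, M2=0, M3=1, giving Y=1. Observed 0.
Test 1: faults giving observed 0 are {M0 stuck-at-1, M1 stuck-at-1, M2 stuck-at-1, M3 stuck-at-0}.
Test 2 (in0=1, in1=0, in2=0): fault-free M0=0, M1=0, M2=0, M3=1 → 1; observed 1. Eliminates M1 stuck-at-1, M2 stuck-at-1, M3 stuck-at-0.
Only M0 stuck-at-1 is consistent with every test.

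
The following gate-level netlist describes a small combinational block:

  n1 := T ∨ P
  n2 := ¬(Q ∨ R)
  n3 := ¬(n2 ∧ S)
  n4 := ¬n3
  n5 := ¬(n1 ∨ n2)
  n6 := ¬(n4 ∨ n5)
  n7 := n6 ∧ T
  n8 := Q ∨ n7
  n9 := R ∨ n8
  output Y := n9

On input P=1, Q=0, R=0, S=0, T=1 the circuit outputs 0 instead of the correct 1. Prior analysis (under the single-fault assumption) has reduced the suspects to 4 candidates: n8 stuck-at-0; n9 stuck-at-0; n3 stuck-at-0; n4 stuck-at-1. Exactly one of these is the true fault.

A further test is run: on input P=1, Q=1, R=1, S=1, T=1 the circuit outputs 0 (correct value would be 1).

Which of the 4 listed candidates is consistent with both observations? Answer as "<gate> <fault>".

Evaluate each candidate on input P=1, Q=1, R=1, S=1, T=1:
  n8 stuck-at-0: n1=1, n2=0, n3=1, n4=0, n5=0, n6=1, n7=1, n8=0 [stuck-at-0], n9=1 → 1 — eliminated
  n9 stuck-at-0: n1=1, n2=0, n3=1, n4=0, n5=0, n6=1, n7=1, n8=1, n9=0 [stuck-at-0] → 0 — matches
  n3 stuck-at-0: n1=1, n2=0, n3=0 [stuck-at-0], n4=1, n5=0, n6=0, n7=0, n8=1, n9=1 → 1 — eliminated
  n4 stuck-at-1: n1=1, n2=0, n3=1, n4=1 [stuck-at-1], n5=0, n6=0, n7=0, n8=1, n9=1 → 1 — eliminated
Only n9 stuck-at-0 reproduces the observed 0.

n9 stuck-at-0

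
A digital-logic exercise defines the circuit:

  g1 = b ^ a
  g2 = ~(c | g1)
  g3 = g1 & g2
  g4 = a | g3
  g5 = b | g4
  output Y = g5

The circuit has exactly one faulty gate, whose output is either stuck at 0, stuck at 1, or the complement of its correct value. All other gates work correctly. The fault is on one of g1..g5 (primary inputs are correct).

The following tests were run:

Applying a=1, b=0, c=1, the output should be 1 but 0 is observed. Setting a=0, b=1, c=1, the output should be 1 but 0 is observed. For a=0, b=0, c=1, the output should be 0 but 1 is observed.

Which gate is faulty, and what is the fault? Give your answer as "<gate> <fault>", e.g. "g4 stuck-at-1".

g5 inverted output

Fault-free values for test 1 (a=1, b=0, c=1): g1=1, g2=0, g3=0, g4=1, g5=1, giving Y=1. Observed 0.
Test 1: faults giving observed 0 are {g4 stuck-at-0, g4 inverted output, g5 stuck-at-0, g5 inverted output}.
Test 2 (a=0, b=1, c=1): fault-free g1=1, g2=0, g3=0, g4=0, g5=1 → 1; observed 0. Eliminates g4 stuck-at-0, g4 inverted output.
Test 3 (a=0, b=0, c=1): fault-free g1=0, g2=0, g3=0, g4=0, g5=0 → 0; observed 1. Eliminates g5 stuck-at-0.
Only g5 inverted output is consistent with every test.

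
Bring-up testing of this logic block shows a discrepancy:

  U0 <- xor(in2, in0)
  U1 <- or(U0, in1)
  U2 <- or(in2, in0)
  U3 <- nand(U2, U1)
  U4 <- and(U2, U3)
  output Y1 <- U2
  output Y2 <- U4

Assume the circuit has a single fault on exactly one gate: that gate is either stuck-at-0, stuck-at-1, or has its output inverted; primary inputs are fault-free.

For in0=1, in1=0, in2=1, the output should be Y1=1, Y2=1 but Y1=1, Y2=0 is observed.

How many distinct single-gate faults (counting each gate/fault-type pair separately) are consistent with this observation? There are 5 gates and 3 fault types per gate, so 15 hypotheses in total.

Fault-free: U0=0, U1=0, U2=1, U3=1, U4=1 → Y1=1, Y2=1. Observed Y1=1, Y2=0.
  U0: stuck-at-1, inverted output ✓; others ✗
  U1: stuck-at-1, inverted output ✓; others ✗
  U2: none of the 3 fault types match ✗
  U3: stuck-at-0, inverted output ✓; others ✗
  U4: stuck-at-0, inverted output ✓; others ✗
Consistent faults: {U0 stuck-at-1, U0 inverted output, U1 stuck-at-1, U1 inverted output, U3 stuck-at-0, U3 inverted output, U4 stuck-at-0, U4 inverted output} — 8 in all.

8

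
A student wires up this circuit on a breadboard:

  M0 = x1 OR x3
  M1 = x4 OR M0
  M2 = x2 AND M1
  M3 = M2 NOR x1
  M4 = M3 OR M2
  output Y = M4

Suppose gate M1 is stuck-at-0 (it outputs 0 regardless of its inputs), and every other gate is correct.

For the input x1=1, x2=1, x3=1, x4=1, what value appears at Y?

0

Propagate with M1 forced: M0=1, M1=0 [stuck-at-0], M2=0, M3=0, M4=0.
So Y = 0. (Without the fault it would be 1.)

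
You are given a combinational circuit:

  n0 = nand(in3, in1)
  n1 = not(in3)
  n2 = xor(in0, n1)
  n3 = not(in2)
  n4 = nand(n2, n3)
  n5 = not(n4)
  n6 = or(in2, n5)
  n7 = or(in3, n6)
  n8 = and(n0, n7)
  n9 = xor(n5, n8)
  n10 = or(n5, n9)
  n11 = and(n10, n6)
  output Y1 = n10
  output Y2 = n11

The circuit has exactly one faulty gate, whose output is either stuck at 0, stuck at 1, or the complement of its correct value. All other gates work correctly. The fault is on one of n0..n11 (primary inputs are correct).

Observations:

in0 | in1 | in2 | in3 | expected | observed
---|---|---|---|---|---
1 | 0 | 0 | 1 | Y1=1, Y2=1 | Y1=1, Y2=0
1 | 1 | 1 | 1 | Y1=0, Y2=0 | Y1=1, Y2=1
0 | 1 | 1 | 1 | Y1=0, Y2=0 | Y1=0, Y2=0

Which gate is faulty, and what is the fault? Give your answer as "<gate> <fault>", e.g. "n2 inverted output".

Fault-free values for test 1 (in0=1, in1=0, in2=0, in3=1): n0=1, n1=0, n2=1, n3=1, n4=0, n5=1, n6=1, n7=1, n8=1, n9=0, n10=1, n11=1, giving Y1=1, Y2=1. Observed Y1=1, Y2=0.
Test 1: faults giving observed Y1=1, Y2=0 are {n1 stuck-at-1, n1 inverted output, n2 stuck-at-0, n2 inverted output, n3 stuck-at-0, n3 inverted output, n4 stuck-at-1, n4 inverted output, n5 stuck-at-0, n5 inverted output, n6 stuck-at-0, n6 inverted output, n11 stuck-at-0, n11 inverted output}.
Test 2 (in0=1, in1=1, in2=1, in3=1): fault-free n0=0, n1=0, n2=1, n3=0, n4=1, n5=0, n6=1, n7=1, n8=0, n9=0, n10=0, n11=0 → Y1=0, Y2=0; observed Y1=1, Y2=1. Eliminates n1 stuck-at-1, n1 inverted output, n2 stuck-at-0, n2 inverted output, n3 stuck-at-0, n4 stuck-at-1, n5 stuck-at-0, n6 stuck-at-0, n6 inverted output, n11 stuck-at-0, n11 inverted output.
Test 3 (in0=0, in1=1, in2=1, in3=1): fault-free n0=0, n1=0, n2=0, n3=0, n4=1, n5=0, n6=1, n7=1, n8=0, n9=0, n10=0, n11=0 → Y1=0, Y2=0; observed Y1=0, Y2=0. Eliminates n4 inverted output, n5 inverted output.
Only n3 inverted output is consistent with every test.

n3 inverted output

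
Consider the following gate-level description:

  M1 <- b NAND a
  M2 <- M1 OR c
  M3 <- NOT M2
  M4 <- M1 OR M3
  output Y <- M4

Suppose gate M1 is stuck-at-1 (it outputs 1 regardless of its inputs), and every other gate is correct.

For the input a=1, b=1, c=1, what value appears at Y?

1

Propagate with M1 forced: M1=1 [stuck-at-1], M2=1, M3=0, M4=1.
So Y = 1. (Without the fault it would be 0.)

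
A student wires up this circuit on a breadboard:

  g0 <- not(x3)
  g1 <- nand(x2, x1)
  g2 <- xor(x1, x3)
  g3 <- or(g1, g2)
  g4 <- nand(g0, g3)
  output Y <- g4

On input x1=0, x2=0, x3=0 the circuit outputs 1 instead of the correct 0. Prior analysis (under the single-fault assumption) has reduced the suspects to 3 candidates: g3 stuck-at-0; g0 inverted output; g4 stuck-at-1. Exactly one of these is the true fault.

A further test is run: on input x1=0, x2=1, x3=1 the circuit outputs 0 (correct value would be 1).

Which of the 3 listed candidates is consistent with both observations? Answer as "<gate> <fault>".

Evaluate each candidate on input x1=0, x2=1, x3=1:
  g3 stuck-at-0: g0=0, g1=1, g2=1, g3=0 [stuck-at-0], g4=1 → 1 — eliminated
  g0 inverted output: g0=1 [inverted output], g1=1, g2=1, g3=1, g4=0 → 0 — matches
  g4 stuck-at-1: g0=0, g1=1, g2=1, g3=1, g4=1 [stuck-at-1] → 1 — eliminated
Only g0 inverted output reproduces the observed 0.

g0 inverted output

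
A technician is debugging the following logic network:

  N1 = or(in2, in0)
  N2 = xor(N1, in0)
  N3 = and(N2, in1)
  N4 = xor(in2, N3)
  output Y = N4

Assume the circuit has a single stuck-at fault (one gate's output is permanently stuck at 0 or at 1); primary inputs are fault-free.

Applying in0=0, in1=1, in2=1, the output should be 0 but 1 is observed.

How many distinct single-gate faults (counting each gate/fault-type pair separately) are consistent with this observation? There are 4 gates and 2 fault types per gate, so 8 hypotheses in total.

4

Fault-free: N1=1, N2=1, N3=1, N4=0 → 0. Observed 1.
  N1 stuck-at-0: output 1 ✓
  N1 stuck-at-1: output 0 ✗
  N2 stuck-at-0: output 1 ✓
  N2 stuck-at-1: output 0 ✗
  N3 stuck-at-0: output 1 ✓
  N3 stuck-at-1: output 0 ✗
  N4 stuck-at-0: output 0 ✗
  N4 stuck-at-1: output 1 ✓
Consistent faults: {N1 stuck-at-0, N2 stuck-at-0, N3 stuck-at-0, N4 stuck-at-1} — 4 in all.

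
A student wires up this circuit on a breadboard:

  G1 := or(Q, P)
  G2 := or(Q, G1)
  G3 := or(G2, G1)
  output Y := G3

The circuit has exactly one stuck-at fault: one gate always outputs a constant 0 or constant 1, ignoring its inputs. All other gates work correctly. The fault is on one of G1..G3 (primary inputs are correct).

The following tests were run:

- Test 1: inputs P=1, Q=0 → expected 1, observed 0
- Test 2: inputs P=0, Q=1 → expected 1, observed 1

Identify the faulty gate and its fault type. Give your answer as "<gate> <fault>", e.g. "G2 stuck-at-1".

G1 stuck-at-0

Fault-free values for test 1 (P=1, Q=0): G1=1, G2=1, G3=1, giving Y=1. Observed 0.
Test 1: faults giving observed 0 are {G1 stuck-at-0, G3 stuck-at-0}.
Test 2 (P=0, Q=1): fault-free G1=1, G2=1, G3=1 → 1; observed 1. Eliminates G3 stuck-at-0.
Only G1 stuck-at-0 is consistent with every test.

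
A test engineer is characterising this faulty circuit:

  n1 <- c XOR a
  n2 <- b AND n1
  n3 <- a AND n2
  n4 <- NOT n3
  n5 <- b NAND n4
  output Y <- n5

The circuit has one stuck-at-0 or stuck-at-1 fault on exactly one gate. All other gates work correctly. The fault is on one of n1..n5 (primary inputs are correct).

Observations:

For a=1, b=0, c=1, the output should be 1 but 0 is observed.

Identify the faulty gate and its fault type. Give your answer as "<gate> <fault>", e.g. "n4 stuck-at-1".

Fault-free values for test 1 (a=1, b=0, c=1): n1=0, n2=0, n3=0, n4=1, n5=1, giving Y=1. Observed 0.
Test 1: faults giving observed 0 are {n5 stuck-at-0}.
Only n5 stuck-at-0 is consistent with every test.

n5 stuck-at-0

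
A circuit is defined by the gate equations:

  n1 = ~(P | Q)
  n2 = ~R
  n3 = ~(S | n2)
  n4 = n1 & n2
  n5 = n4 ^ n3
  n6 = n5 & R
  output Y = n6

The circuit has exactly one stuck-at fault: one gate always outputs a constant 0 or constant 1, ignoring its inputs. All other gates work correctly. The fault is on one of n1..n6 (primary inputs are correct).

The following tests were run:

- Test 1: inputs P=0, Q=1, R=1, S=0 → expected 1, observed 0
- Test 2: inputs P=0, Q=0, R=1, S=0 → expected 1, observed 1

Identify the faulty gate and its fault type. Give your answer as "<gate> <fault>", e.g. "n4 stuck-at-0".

n2 stuck-at-1

Fault-free values for test 1 (P=0, Q=1, R=1, S=0): n1=0, n2=0, n3=1, n4=0, n5=1, n6=1, giving Y=1. Observed 0.
Test 1: faults giving observed 0 are {n2 stuck-at-1, n3 stuck-at-0, n4 stuck-at-1, n5 stuck-at-0, n6 stuck-at-0}.
Test 2 (P=0, Q=0, R=1, S=0): fault-free n1=1, n2=0, n3=1, n4=0, n5=1, n6=1 → 1; observed 1. Eliminates n3 stuck-at-0, n4 stuck-at-1, n5 stuck-at-0, n6 stuck-at-0.
Only n2 stuck-at-1 is consistent with every test.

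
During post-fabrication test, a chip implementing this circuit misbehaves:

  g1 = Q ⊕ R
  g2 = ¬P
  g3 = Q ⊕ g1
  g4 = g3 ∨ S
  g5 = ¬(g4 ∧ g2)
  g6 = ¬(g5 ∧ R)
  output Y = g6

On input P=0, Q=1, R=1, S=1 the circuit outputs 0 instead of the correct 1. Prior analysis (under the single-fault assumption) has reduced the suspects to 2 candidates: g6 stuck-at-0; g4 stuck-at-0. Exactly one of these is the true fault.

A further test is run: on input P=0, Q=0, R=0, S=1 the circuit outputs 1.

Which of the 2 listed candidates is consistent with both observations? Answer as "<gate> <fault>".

g4 stuck-at-0

Evaluate each candidate on input P=0, Q=0, R=0, S=1:
  g6 stuck-at-0: g1=0, g2=1, g3=0, g4=1, g5=0, g6=0 [stuck-at-0] → 0 — eliminated
  g4 stuck-at-0: g1=0, g2=1, g3=0, g4=0 [stuck-at-0], g5=1, g6=1 → 1 — matches
Only g4 stuck-at-0 reproduces the observed 1.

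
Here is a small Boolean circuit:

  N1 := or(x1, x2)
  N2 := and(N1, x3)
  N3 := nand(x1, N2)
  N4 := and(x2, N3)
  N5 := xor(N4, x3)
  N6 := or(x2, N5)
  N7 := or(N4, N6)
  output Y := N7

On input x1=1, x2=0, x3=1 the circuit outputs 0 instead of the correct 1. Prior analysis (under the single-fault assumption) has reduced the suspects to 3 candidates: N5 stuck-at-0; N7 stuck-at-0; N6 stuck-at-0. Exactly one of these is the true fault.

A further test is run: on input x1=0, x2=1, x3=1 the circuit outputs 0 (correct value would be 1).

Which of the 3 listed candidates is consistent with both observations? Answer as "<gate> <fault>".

N7 stuck-at-0

Evaluate each candidate on input x1=0, x2=1, x3=1:
  N5 stuck-at-0: N1=1, N2=1, N3=1, N4=1, N5=0 [stuck-at-0], N6=1, N7=1 → 1 — eliminated
  N7 stuck-at-0: N1=1, N2=1, N3=1, N4=1, N5=0, N6=1, N7=0 [stuck-at-0] → 0 — matches
  N6 stuck-at-0: N1=1, N2=1, N3=1, N4=1, N5=0, N6=0 [stuck-at-0], N7=1 → 1 — eliminated
Only N7 stuck-at-0 reproduces the observed 0.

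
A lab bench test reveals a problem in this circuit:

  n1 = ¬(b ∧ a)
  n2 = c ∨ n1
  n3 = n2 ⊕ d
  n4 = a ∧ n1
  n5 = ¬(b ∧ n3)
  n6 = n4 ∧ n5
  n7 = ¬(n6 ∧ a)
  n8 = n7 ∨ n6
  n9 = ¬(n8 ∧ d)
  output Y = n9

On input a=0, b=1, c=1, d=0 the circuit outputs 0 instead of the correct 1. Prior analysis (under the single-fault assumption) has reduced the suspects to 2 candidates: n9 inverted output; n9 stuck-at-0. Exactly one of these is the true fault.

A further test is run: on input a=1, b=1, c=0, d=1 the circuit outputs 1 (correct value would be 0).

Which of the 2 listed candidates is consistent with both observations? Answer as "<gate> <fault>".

Evaluate each candidate on input a=1, b=1, c=0, d=1:
  n9 inverted output: n1=0, n2=0, n3=1, n4=0, n5=0, n6=0, n7=1, n8=1, n9=1 [inverted output] → 1 — matches
  n9 stuck-at-0: n1=0, n2=0, n3=1, n4=0, n5=0, n6=0, n7=1, n8=1, n9=0 [stuck-at-0] → 0 — eliminated
Only n9 inverted output reproduces the observed 1.

n9 inverted output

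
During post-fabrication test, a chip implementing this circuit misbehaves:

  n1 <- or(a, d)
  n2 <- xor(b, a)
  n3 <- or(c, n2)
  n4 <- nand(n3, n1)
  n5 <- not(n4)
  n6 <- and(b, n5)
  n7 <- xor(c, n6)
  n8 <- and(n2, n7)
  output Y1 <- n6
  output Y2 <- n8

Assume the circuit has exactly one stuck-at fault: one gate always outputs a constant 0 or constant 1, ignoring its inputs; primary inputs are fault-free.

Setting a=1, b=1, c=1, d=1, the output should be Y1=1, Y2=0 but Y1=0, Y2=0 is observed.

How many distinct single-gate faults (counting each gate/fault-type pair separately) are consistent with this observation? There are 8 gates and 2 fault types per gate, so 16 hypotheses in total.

Fault-free: n1=1, n2=0, n3=1, n4=0, n5=1, n6=1, n7=0, n8=0 → Y1=1, Y2=0. Observed Y1=0, Y2=0.
  n1: stuck-at-0 ✓; others ✗
  n2: none of the 2 fault types match ✗
  n3: stuck-at-0 ✓; others ✗
  n4: stuck-at-1 ✓; others ✗
  n5: stuck-at-0 ✓; others ✗
  n6: stuck-at-0 ✓; others ✗
  n7: none of the 2 fault types match ✗
  n8: none of the 2 fault types match ✗
Consistent faults: {n1 stuck-at-0, n3 stuck-at-0, n4 stuck-at-1, n5 stuck-at-0, n6 stuck-at-0} — 5 in all.

5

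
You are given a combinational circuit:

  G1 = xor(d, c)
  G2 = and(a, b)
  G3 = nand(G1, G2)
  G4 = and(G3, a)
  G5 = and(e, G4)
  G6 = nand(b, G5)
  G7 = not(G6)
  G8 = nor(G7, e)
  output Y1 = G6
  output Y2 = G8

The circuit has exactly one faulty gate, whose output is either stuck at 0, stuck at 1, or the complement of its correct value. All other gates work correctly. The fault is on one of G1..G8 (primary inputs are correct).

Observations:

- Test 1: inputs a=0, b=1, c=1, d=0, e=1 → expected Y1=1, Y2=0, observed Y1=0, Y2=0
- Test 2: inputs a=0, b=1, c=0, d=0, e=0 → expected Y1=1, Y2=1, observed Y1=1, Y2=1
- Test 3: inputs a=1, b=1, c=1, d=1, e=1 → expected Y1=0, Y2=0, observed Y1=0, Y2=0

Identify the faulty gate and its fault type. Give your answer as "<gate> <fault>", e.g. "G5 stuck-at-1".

Fault-free values for test 1 (a=0, b=1, c=1, d=0, e=1): G1=1, G2=0, G3=1, G4=0, G5=0, G6=1, G7=0, G8=0, giving Y1=1, Y2=0. Observed Y1=0, Y2=0.
Test 1: faults giving observed Y1=0, Y2=0 are {G4 stuck-at-1, G4 inverted output, G5 stuck-at-1, G5 inverted output, G6 stuck-at-0, G6 inverted output}.
Test 2 (a=0, b=1, c=0, d=0, e=0): fault-free G1=0, G2=0, G3=1, G4=0, G5=0, G6=1, G7=0, G8=1 → Y1=1, Y2=1; observed Y1=1, Y2=1. Eliminates G5 stuck-at-1, G5 inverted output, G6 stuck-at-0, G6 inverted output.
Test 3 (a=1, b=1, c=1, d=1, e=1): fault-free G1=0, G2=1, G3=1, G4=1, G5=1, G6=0, G7=1, G8=0 → Y1=0, Y2=0; observed Y1=0, Y2=0. Eliminates G4 inverted output.
Only G4 stuck-at-1 is consistent with every test.

G4 stuck-at-1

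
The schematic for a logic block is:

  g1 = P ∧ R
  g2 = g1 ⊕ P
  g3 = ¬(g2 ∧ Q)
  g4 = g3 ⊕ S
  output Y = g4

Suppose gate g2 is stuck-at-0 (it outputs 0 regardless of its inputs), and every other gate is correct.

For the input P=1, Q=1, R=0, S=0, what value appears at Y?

1

Propagate with g2 forced: g1=0, g2=0 [stuck-at-0], g3=1, g4=1.
So Y = 1. (Without the fault it would be 0.)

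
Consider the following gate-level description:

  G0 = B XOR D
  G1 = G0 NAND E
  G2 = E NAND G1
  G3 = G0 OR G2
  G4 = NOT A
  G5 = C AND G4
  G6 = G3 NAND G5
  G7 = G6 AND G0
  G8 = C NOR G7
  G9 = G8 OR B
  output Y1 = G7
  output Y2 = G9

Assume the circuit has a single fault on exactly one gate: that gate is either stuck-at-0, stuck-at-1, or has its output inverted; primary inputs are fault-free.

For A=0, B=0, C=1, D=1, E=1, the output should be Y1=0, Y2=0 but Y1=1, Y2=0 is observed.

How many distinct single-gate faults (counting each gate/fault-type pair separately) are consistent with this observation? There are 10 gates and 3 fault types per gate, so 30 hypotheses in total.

10

Fault-free: G0=1, G1=0, G2=1, G3=1, G4=1, G5=1, G6=0, G7=0, G8=0, G9=0 → Y1=0, Y2=0. Observed Y1=1, Y2=0.
  G0: none of the 3 fault types match ✗
  G1: none of the 3 fault types match ✗
  G2: none of the 3 fault types match ✗
  G3: stuck-at-0, inverted output ✓; others ✗
  G4: stuck-at-0, inverted output ✓; others ✗
  G5: stuck-at-0, inverted output ✓; others ✗
  G6: stuck-at-1, inverted output ✓; others ✗
  G7: stuck-at-1, inverted output ✓; others ✗
  G8: none of the 3 fault types match ✗
  G9: none of the 3 fault types match ✗
Consistent faults: {G3 stuck-at-0, G3 inverted output, G4 stuck-at-0, G4 inverted output, G5 stuck-at-0, G5 inverted output, G6 stuck-at-1, G6 inverted output, G7 stuck-at-1, G7 inverted output} — 10 in all.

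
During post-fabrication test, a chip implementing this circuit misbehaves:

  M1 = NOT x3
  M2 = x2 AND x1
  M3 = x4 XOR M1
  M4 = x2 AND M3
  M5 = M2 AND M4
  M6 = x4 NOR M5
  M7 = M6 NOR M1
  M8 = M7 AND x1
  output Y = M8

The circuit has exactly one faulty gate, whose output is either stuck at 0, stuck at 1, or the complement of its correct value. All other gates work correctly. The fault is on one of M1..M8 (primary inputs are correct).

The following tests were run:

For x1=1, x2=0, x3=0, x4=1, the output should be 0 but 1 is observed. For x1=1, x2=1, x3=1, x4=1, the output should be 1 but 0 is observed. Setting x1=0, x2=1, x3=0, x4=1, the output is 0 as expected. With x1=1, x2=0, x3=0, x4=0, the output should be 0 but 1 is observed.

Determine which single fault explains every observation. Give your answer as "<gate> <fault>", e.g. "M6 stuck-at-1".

M7 inverted output

Fault-free values for test 1 (x1=1, x2=0, x3=0, x4=1): M1=1, M2=0, M3=0, M4=0, M5=0, M6=0, M7=0, M8=0, giving Y=0. Observed 1.
Test 1: faults giving observed 1 are {M1 stuck-at-0, M1 inverted output, M7 stuck-at-1, M7 inverted output, M8 stuck-at-1, M8 inverted output}.
Test 2 (x1=1, x2=1, x3=1, x4=1): fault-free M1=0, M2=1, M3=1, M4=1, M5=1, M6=0, M7=1, M8=1 → 1; observed 0. Eliminates M1 stuck-at-0, M7 stuck-at-1, M8 stuck-at-1.
Test 3 (x1=0, x2=1, x3=0, x4=1): fault-free M1=1, M2=0, M3=0, M4=0, M5=0, M6=0, M7=0, M8=0 → 0; observed 0. Eliminates M8 inverted output.
Test 4 (x1=1, x2=0, x3=0, x4=0): fault-free M1=1, M2=0, M3=1, M4=0, M5=0, M6=1, M7=0, M8=0 → 0; observed 1. Eliminates M1 inverted output.
Only M7 inverted output is consistent with every test.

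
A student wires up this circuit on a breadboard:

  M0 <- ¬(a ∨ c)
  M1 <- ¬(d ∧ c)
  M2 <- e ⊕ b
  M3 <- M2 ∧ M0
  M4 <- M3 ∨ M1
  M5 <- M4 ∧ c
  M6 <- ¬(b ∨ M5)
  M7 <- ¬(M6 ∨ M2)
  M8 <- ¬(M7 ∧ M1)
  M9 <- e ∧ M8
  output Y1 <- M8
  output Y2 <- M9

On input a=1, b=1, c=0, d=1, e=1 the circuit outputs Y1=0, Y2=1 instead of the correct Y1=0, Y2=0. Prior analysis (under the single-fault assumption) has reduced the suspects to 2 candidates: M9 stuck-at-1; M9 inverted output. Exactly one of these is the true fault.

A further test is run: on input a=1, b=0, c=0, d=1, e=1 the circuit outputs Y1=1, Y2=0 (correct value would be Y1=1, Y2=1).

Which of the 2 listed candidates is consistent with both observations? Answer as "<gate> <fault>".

M9 inverted output

Evaluate each candidate on input a=1, b=0, c=0, d=1, e=1:
  M9 stuck-at-1: M0=0, M1=1, M2=1, M3=0, M4=1, M5=0, M6=1, M7=0, M8=1, M9=1 [stuck-at-1] → Y1=1, Y2=1 — eliminated
  M9 inverted output: M0=0, M1=1, M2=1, M3=0, M4=1, M5=0, M6=1, M7=0, M8=1, M9=0 [inverted output] → Y1=1, Y2=0 — matches
Only M9 inverted output reproduces the observed Y1=1, Y2=0.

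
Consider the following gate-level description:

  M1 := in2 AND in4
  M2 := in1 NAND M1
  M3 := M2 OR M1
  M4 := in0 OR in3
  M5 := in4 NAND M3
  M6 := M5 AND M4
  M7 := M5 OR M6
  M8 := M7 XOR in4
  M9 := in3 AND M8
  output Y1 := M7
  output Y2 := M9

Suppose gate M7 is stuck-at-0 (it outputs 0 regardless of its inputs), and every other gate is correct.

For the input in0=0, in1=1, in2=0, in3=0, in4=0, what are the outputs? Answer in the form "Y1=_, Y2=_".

Propagate with M7 forced: M1=0, M2=1, M3=1, M4=0, M5=1, M6=0, M7=0 [stuck-at-0], M8=0, M9=0.
So the outputs are Y1=0, Y2=0. (Without the fault they would be Y1=1, Y2=0.)

Y1=0, Y2=0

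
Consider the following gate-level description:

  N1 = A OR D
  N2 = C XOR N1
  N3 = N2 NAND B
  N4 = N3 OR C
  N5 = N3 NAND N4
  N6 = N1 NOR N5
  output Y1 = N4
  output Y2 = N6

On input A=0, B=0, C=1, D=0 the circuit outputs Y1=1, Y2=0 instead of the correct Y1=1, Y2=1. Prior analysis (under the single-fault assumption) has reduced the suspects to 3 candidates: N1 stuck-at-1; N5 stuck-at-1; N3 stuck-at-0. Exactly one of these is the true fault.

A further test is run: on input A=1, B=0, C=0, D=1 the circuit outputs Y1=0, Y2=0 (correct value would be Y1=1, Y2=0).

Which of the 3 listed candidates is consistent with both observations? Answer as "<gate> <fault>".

Evaluate each candidate on input A=1, B=0, C=0, D=1:
  N1 stuck-at-1: N1=1 [stuck-at-1], N2=1, N3=1, N4=1, N5=0, N6=0 → Y1=1, Y2=0 — eliminated
  N5 stuck-at-1: N1=1, N2=1, N3=1, N4=1, N5=1 [stuck-at-1], N6=0 → Y1=1, Y2=0 — eliminated
  N3 stuck-at-0: N1=1, N2=1, N3=0 [stuck-at-0], N4=0, N5=1, N6=0 → Y1=0, Y2=0 — matches
Only N3 stuck-at-0 reproduces the observed Y1=0, Y2=0.

N3 stuck-at-0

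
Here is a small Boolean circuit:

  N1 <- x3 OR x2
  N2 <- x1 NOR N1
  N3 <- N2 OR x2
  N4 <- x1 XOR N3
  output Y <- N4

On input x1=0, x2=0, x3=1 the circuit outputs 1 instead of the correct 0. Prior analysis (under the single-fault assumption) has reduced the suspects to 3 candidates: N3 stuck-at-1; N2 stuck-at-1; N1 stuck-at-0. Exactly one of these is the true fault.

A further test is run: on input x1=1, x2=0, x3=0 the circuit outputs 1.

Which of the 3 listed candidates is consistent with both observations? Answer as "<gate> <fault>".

Evaluate each candidate on input x1=1, x2=0, x3=0:
  N3 stuck-at-1: N1=0, N2=0, N3=1 [stuck-at-1], N4=0 → 0 — eliminated
  N2 stuck-at-1: N1=0, N2=1 [stuck-at-1], N3=1, N4=0 → 0 — eliminated
  N1 stuck-at-0: N1=0 [stuck-at-0], N2=0, N3=0, N4=1 → 1 — matches
Only N1 stuck-at-0 reproduces the observed 1.

N1 stuck-at-0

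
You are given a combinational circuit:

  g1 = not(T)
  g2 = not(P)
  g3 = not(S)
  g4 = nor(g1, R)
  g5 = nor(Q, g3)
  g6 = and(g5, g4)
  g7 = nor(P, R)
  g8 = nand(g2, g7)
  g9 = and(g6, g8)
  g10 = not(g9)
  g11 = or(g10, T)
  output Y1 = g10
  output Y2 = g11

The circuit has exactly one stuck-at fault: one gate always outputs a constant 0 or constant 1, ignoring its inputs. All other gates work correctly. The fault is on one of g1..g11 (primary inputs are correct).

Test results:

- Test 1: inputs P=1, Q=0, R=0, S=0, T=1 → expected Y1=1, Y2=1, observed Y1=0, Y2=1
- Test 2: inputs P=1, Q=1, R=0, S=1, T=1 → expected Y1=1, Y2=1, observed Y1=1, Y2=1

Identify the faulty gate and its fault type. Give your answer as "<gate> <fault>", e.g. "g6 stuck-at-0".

Fault-free values for test 1 (P=1, Q=0, R=0, S=0, T=1): g1=0, g2=0, g3=1, g4=1, g5=0, g6=0, g7=0, g8=1, g9=0, g10=1, g11=1, giving Y1=1, Y2=1. Observed Y1=0, Y2=1.
Test 1: faults giving observed Y1=0, Y2=1 are {g3 stuck-at-0, g5 stuck-at-1, g6 stuck-at-1, g9 stuck-at-1, g10 stuck-at-0}.
Test 2 (P=1, Q=1, R=0, S=1, T=1): fault-free g1=0, g2=0, g3=0, g4=1, g5=0, g6=0, g7=0, g8=1, g9=0, g10=1, g11=1 → Y1=1, Y2=1; observed Y1=1, Y2=1. Eliminates g5 stuck-at-1, g6 stuck-at-1, g9 stuck-at-1, g10 stuck-at-0.
Only g3 stuck-at-0 is consistent with every test.

g3 stuck-at-0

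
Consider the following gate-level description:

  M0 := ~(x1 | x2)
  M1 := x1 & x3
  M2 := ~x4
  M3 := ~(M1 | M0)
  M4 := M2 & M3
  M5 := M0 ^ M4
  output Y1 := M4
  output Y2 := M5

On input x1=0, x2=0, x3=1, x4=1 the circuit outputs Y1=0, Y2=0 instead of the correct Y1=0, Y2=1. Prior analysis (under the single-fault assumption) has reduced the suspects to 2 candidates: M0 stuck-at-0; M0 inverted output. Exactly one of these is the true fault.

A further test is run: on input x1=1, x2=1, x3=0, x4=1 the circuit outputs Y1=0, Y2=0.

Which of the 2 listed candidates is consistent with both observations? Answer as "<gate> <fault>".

M0 stuck-at-0

Evaluate each candidate on input x1=1, x2=1, x3=0, x4=1:
  M0 stuck-at-0: M0=0 [stuck-at-0], M1=0, M2=0, M3=1, M4=0, M5=0 → Y1=0, Y2=0 — matches
  M0 inverted output: M0=1 [inverted output], M1=0, M2=0, M3=0, M4=0, M5=1 → Y1=0, Y2=1 — eliminated
Only M0 stuck-at-0 reproduces the observed Y1=0, Y2=0.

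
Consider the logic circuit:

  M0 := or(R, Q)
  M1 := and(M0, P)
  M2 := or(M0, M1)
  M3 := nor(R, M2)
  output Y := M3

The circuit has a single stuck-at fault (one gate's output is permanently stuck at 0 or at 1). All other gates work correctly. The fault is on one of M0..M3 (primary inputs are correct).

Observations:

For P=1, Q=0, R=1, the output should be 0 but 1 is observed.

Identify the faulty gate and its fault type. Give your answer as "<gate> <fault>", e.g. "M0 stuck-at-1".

M3 stuck-at-1

Fault-free values for test 1 (P=1, Q=0, R=1): M0=1, M1=1, M2=1, M3=0, giving Y=0. Observed 1.
Test 1: faults giving observed 1 are {M3 stuck-at-1}.
Only M3 stuck-at-1 is consistent with every test.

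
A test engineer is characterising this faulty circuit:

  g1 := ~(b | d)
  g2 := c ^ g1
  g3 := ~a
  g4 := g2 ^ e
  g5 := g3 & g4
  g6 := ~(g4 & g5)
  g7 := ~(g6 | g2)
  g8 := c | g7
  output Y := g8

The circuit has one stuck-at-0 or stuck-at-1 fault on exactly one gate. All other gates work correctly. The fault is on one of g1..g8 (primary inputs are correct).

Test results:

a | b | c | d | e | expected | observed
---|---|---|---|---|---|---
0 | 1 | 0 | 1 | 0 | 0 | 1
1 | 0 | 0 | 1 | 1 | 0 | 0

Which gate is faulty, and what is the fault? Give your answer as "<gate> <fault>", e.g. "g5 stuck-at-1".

Fault-free values for test 1 (a=0, b=1, c=0, d=1, e=0): g1=0, g2=0, g3=1, g4=0, g5=0, g6=1, g7=0, g8=0, giving Y=0. Observed 1.
Test 1: faults giving observed 1 are {g4 stuck-at-1, g6 stuck-at-0, g7 stuck-at-1, g8 stuck-at-1}.
Test 2 (a=1, b=0, c=0, d=1, e=1): fault-free g1=0, g2=0, g3=0, g4=1, g5=0, g6=1, g7=0, g8=0 → 0; observed 0. Eliminates g6 stuck-at-0, g7 stuck-at-1, g8 stuck-at-1.
Only g4 stuck-at-1 is consistent with every test.

g4 stuck-at-1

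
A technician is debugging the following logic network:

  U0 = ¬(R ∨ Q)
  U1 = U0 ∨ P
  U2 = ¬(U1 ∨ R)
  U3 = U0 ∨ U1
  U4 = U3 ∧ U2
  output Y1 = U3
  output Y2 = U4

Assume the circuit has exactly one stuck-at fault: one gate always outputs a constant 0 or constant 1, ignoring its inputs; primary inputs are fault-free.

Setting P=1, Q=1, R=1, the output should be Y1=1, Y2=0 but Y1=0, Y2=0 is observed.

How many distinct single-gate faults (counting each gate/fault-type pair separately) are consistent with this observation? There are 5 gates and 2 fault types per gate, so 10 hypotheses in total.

2

Fault-free: U0=0, U1=1, U2=0, U3=1, U4=0 → Y1=1, Y2=0. Observed Y1=0, Y2=0.
  U0 stuck-at-0: output Y1=1, Y2=0 ✗
  U0 stuck-at-1: output Y1=1, Y2=0 ✗
  U1 stuck-at-0: output Y1=0, Y2=0 ✓
  U1 stuck-at-1: output Y1=1, Y2=0 ✗
  U2 stuck-at-0: output Y1=1, Y2=0 ✗
  U2 stuck-at-1: output Y1=1, Y2=1 ✗
  U3 stuck-at-0: output Y1=0, Y2=0 ✓
  U3 stuck-at-1: output Y1=1, Y2=0 ✗
  U4 stuck-at-0: output Y1=1, Y2=0 ✗
  U4 stuck-at-1: output Y1=1, Y2=1 ✗
Consistent faults: {U1 stuck-at-0, U3 stuck-at-0} — 2 in all.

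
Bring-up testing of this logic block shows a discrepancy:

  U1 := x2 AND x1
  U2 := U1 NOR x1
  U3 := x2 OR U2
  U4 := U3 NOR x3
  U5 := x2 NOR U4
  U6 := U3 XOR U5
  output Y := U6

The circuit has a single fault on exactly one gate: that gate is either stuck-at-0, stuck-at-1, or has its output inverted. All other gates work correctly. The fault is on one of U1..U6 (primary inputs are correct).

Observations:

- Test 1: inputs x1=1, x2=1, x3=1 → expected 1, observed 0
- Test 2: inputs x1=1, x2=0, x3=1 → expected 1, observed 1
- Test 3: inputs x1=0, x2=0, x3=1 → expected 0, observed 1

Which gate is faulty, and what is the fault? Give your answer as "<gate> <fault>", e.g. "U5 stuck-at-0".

Fault-free values for test 1 (x1=1, x2=1, x3=1): U1=1, U2=0, U3=1, U4=0, U5=0, U6=1, giving Y=1. Observed 0.
Test 1: faults giving observed 0 are {U3 stuck-at-0, U3 inverted output, U5 stuck-at-1, U5 inverted output, U6 stuck-at-0, U6 inverted output}.
Test 2 (x1=1, x2=0, x3=1): fault-free U1=0, U2=0, U3=0, U4=0, U5=1, U6=1 → 1; observed 1. Eliminates U3 inverted output, U5 inverted output, U6 stuck-at-0, U6 inverted output.
Test 3 (x1=0, x2=0, x3=1): fault-free U1=0, U2=1, U3=1, U4=0, U5=1, U6=0 → 0; observed 1. Eliminates U5 stuck-at-1.
Only U3 stuck-at-0 is consistent with every test.

U3 stuck-at-0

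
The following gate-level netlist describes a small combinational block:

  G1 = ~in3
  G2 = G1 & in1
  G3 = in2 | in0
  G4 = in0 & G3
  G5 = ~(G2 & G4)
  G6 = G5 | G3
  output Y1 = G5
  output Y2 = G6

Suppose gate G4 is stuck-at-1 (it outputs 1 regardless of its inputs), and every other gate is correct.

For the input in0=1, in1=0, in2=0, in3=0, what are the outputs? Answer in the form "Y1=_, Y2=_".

Propagate with G4 forced: G1=1, G2=0, G3=1, G4=1 [stuck-at-1], G5=1, G6=1.
So the outputs are Y1=1, Y2=1. (Same as the fault-free value — the fault is masked on this input.)

Y1=1, Y2=1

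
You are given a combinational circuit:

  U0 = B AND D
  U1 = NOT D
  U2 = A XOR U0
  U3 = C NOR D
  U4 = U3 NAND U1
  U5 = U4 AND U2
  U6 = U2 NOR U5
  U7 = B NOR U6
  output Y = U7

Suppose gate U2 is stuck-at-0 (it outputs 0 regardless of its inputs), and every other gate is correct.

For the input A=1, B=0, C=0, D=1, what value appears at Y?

Propagate with U2 forced: U0=0, U1=0, U2=0 [stuck-at-0], U3=0, U4=1, U5=0, U6=1, U7=0.
So Y = 0. (Without the fault it would be 1.)

0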